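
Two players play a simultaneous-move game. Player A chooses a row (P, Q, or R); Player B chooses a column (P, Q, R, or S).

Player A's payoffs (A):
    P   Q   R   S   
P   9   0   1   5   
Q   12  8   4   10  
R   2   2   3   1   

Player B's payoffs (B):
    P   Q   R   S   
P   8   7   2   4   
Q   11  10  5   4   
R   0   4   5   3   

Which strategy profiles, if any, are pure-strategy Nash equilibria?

(Q, P)

Check mutual best responses: a cell is a NE iff neither player can gain by unilaterally deviating.
Player A's best responses — vs P: Q (payoff 12); vs Q: Q (payoff 8); vs R: Q (payoff 4); vs S: Q (payoff 10).
Player B's best responses — vs P: P (payoff 8); vs Q: P (payoff 11); vs R: R (payoff 5).
The only mutual best response is (Q, P); neither player gains by switching there.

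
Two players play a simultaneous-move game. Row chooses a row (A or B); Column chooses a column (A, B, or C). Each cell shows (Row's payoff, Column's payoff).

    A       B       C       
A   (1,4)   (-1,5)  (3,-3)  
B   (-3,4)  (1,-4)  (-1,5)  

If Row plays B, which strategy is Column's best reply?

C

With Row fixed at B, Column's payoffs are: A → 4, B → -4, C → 5.
The maximum is 5, achieved by C.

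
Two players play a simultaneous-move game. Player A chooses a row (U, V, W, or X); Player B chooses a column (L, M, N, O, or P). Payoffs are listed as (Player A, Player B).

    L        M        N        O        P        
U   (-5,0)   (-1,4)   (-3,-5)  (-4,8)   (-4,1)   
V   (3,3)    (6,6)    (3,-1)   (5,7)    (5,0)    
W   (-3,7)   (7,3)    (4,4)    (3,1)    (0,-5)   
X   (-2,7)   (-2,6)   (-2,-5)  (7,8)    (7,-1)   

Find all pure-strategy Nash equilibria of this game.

A profile is a Nash equilibrium when each player is best-responding to the other.
Player A's best responses — vs L: V (payoff 3); vs M: W (payoff 7); vs N: W (payoff 4); vs O: X (payoff 7); vs P: X (payoff 7).
Player B's best responses — vs U: O (payoff 8); vs V: O (payoff 7); vs W: L (payoff 7); vs X: O (payoff 8).
The only mutual best response is (X, O); neither player gains by switching there.

(X, O)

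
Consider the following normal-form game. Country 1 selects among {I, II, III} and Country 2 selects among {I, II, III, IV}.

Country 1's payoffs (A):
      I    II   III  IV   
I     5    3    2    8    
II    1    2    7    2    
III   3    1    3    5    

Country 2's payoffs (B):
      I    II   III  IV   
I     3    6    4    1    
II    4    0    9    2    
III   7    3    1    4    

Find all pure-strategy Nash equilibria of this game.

(I, II) and (II, III)

A profile is a Nash equilibrium when each player is best-responding to the other.
Country 1's best responses — vs I: I (payoff 5); vs II: I (payoff 3); vs III: II (payoff 7); vs IV: I (payoff 8).
Country 2's best responses — vs I: II (payoff 6); vs II: III (payoff 9); vs III: I (payoff 7).
Mutual best responses occur at (I, II) and (II, III); at each, neither player gains by switching.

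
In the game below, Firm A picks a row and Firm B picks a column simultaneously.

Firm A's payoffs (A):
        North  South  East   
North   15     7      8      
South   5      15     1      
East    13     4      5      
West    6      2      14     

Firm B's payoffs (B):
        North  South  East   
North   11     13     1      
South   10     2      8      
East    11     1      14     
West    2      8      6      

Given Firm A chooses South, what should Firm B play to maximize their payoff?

North

With Firm A fixed at South, Firm B's payoffs are: North → 10, South → 2, East → 8.
The maximum is 10, achieved by North.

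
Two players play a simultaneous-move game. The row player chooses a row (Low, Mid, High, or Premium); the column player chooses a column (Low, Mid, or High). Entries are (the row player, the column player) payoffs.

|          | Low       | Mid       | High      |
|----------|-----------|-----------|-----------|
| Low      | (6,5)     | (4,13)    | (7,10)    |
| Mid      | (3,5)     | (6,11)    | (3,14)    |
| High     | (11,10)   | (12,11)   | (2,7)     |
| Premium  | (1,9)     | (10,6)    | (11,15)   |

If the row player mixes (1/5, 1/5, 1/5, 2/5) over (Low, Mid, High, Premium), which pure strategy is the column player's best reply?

Compute the column player's expected payoff from each pure strategy against the given mix.
Low: (1/5)·5 + (1/5)·5 + (1/5)·10 + (2/5)·9 = 38/5
Mid: (1/5)·13 + (1/5)·11 + (1/5)·11 + (2/5)·6 = 47/5
High: (1/5)·10 + (1/5)·14 + (1/5)·7 + (2/5)·15 = 61/5
Highest expected payoff is 61/5, from High.

High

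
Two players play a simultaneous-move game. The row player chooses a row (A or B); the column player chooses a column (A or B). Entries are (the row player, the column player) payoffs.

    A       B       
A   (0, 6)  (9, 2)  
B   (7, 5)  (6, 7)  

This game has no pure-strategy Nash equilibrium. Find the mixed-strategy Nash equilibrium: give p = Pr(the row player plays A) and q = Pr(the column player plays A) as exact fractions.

p = 1/3, q = 3/10

Each player's mixing probability is pinned down by making the *other* player indifferent.
The column player indifferent between A and B: p·6 + (1−p)·5 = p·2 + (1−p)·7 ⟹ 5 + 1p = 7 + (-5)p ⟹ p = 1/3.
The row player indifferent between A and B: q·0 + (1−q)·9 = q·7 + (1−q)·6 ⟹ 9 + (-9)q = 6 + 1q ⟹ q = 3/10.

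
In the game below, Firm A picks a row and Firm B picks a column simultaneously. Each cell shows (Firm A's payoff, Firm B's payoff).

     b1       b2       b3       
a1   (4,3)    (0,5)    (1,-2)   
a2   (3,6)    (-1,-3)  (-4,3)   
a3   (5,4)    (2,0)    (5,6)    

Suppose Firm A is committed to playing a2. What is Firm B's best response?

With Firm A fixed at a2, Firm B's payoffs are: b1 → 6, b2 → -3, b3 → 3.
The maximum is 6, achieved by b1.

b1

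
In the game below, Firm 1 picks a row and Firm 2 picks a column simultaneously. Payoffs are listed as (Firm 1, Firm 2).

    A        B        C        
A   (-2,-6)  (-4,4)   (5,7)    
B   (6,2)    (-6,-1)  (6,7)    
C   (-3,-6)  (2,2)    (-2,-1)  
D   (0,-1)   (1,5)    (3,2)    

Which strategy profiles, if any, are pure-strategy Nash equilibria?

(B, C) and (C, B)

Find each player's best response to every opponent strategy; NE are the intersections.
Firm 1's best responses — vs A: B (payoff 6); vs B: C (payoff 2); vs C: B (payoff 6).
Firm 2's best responses — vs A: C (payoff 7); vs B: C (payoff 7); vs C: B (payoff 2); vs D: B (payoff 5).
Mutual best responses occur at (B, C) and (C, B); at each, neither player gains by switching.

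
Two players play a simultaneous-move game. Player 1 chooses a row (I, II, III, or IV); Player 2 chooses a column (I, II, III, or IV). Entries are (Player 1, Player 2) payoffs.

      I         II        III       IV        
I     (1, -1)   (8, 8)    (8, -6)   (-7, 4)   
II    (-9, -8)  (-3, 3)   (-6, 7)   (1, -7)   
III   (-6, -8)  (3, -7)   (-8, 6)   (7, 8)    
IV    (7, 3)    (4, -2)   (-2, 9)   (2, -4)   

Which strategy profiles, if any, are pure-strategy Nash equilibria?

A profile is a Nash equilibrium when each player is best-responding to the other.
Player 1's best responses — vs I: IV (payoff 7); vs II: I (payoff 8); vs III: I (payoff 8); vs IV: III (payoff 7).
Player 2's best responses — vs I: II (payoff 8); vs II: III (payoff 7); vs III: IV (payoff 8); vs IV: III (payoff 9).
Mutual best responses occur at (I, II) and (III, IV); at each, neither player gains by switching.

(I, II) and (III, IV)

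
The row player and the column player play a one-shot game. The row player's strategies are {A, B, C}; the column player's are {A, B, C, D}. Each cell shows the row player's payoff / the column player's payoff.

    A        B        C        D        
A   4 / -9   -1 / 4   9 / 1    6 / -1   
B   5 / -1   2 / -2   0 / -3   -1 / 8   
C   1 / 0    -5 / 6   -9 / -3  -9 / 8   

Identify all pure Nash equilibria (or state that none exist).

Check mutual best responses: a cell is a NE iff neither player can gain by unilaterally deviating.
The row player's best responses — vs A: B (payoff 5); vs B: B (payoff 2); vs C: A (payoff 9); vs D: A (payoff 6).
The column player's best responses — vs A: B (payoff 4); vs B: D (payoff 8); vs C: D (payoff 8).
No cell has both players best-responding. For instance, the row player's best reply to D is A, but against A the column player prefers B over D.

No pure-strategy Nash equilibrium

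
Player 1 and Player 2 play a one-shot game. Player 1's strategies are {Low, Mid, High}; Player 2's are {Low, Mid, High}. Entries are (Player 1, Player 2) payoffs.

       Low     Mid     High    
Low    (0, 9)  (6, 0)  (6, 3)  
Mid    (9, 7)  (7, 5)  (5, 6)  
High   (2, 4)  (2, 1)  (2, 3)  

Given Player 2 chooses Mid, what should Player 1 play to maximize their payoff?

With Player 2 fixed at Mid, Player 1's payoffs are: Low → 6, Mid → 7, High → 2.
The maximum is 7, achieved by Mid.

Mid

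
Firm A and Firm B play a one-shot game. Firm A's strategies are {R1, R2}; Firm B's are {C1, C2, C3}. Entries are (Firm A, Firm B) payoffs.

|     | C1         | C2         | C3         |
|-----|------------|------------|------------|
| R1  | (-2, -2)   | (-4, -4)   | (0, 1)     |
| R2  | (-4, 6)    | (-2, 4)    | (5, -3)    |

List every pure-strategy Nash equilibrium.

There is no pure-strategy Nash equilibrium

Check mutual best responses: a cell is a NE iff neither player can gain by unilaterally deviating.
Firm A's best responses — vs C1: R1 (payoff -2); vs C2: R2 (payoff -2); vs C3: R2 (payoff 5).
Firm B's best responses — vs R1: C3 (payoff 1); vs R2: C1 (payoff 6).
No cell has both players best-responding. For instance, Firm A's best reply to C3 is R2, but against R2 Firm B prefers C1 over C3.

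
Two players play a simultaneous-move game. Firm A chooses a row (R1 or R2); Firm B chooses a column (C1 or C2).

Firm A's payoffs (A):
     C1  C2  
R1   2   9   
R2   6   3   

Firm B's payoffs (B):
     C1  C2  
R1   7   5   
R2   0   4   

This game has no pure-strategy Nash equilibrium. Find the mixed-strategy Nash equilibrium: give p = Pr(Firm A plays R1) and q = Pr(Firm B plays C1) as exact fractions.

p = 2/3, q = 3/5

Each player's mixing probability is pinned down by making the *other* player indifferent.
Firm B indifferent between C1 and C2: p·7 + (1−p)·0 = p·5 + (1−p)·4 ⟹ 0 + 7p = 4 + 1p ⟹ p = 2/3.
Firm A indifferent between R1 and R2: q·2 + (1−q)·9 = q·6 + (1−q)·3 ⟹ 9 + (-7)q = 3 + 3q ⟹ q = 3/5.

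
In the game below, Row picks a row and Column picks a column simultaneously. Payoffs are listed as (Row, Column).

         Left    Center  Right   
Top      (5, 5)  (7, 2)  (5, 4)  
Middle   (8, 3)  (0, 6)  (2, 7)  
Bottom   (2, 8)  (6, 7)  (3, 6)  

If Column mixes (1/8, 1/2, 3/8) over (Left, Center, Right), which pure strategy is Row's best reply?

Row's best reply maximizes expected payoff against the mix.
Top: (1/8)·5 + (1/2)·7 + (3/8)·5 = 6
Middle: (1/8)·8 + (1/2)·0 + (3/8)·2 = 7/4
Bottom: (1/8)·2 + (1/2)·6 + (3/8)·3 = 35/8
Highest expected payoff is 6, from Top.

Top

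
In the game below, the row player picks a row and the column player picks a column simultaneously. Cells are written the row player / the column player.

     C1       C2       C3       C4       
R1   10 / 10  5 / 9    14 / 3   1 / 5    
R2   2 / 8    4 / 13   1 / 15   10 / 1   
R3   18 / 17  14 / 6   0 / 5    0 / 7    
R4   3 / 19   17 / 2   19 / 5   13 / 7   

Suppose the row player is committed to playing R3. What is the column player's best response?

With the row player fixed at R3, the column player's payoffs are: C1 → 17, C2 → 6, C3 → 5, C4 → 7.
The maximum is 17, achieved by C1.

C1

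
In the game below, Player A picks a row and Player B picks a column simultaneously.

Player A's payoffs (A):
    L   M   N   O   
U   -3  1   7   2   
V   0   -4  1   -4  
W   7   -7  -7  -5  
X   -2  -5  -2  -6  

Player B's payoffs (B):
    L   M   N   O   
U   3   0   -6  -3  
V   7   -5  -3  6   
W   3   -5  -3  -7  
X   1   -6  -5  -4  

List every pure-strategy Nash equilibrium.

Check mutual best responses: a cell is a NE iff neither player can gain by unilaterally deviating.
Player A's best responses — vs L: W (payoff 7); vs M: U (payoff 1); vs N: U (payoff 7); vs O: U (payoff 2).
Player B's best responses — vs U: L (payoff 3); vs V: L (payoff 7); vs W: L (payoff 3); vs X: L (payoff 1).
The only mutual best response is (W, L); neither player gains by switching there.

(W, L)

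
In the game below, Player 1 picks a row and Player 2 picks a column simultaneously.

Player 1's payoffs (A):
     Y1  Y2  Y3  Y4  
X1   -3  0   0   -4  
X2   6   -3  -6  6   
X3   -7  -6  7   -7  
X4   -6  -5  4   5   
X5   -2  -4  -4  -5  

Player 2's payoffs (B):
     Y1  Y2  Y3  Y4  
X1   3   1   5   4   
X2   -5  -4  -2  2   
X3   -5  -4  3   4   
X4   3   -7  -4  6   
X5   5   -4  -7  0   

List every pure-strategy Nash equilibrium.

Find each player's best response to every opponent strategy; NE are the intersections.
Player 1's best responses — vs Y1: X2 (payoff 6); vs Y2: X1 (payoff 0); vs Y3: X3 (payoff 7); vs Y4: X2 (payoff 6).
Player 2's best responses — vs X1: Y3 (payoff 5); vs X2: Y4 (payoff 2); vs X3: Y4 (payoff 4); vs X4: Y4 (payoff 6); vs X5: Y1 (payoff 5).
The only mutual best response is (X2, Y4); neither player gains by switching there.

(X2, Y4)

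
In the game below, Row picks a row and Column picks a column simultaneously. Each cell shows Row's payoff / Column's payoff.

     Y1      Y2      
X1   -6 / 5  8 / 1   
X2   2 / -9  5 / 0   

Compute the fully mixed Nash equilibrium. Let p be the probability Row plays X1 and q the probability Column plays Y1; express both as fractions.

Each player's mixing probability is pinned down by making the *other* player indifferent.
Column indifferent between Y1 and Y2: p·5 + (1−p)·(-9) = p·1 + (1−p)·0 ⟹ (-9) + 14p = 0 + 1p ⟹ p = 9/13.
Row indifferent between X1 and X2: q·(-6) + (1−q)·8 = q·2 + (1−q)·5 ⟹ 8 + (-14)q = 5 + (-3)q ⟹ q = 3/11.

p = 9/13, q = 3/11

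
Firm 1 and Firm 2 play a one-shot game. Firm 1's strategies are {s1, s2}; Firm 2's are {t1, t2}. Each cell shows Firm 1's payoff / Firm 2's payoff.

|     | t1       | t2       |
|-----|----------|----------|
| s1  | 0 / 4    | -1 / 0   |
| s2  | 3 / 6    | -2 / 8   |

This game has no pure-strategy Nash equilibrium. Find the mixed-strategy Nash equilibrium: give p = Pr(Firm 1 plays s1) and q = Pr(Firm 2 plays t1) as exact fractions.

p = 1/3, q = 1/4

In a mixed NE each player is indifferent between their pure strategies, so the opponent's mix sets the indifference.
Firm 2 indifferent between t1 and t2: p·4 + (1−p)·6 = p·0 + (1−p)·8 ⟹ 6 + (-2)p = 8 + (-8)p ⟹ p = 1/3.
Firm 1 indifferent between s1 and s2: q·0 + (1−q)·(-1) = q·3 + (1−q)·(-2) ⟹ (-1) + 1q = (-2) + 5q ⟹ q = 1/4.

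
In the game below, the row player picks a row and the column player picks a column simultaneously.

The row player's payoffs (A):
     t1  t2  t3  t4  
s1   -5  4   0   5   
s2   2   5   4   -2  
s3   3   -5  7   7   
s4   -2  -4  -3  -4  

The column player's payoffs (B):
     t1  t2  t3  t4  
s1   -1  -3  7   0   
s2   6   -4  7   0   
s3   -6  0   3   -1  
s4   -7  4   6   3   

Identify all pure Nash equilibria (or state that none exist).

Check mutual best responses: a cell is a NE iff neither player can gain by unilaterally deviating.
The row player's best responses — vs t1: s3 (payoff 3); vs t2: s2 (payoff 5); vs t3: s3 (payoff 7); vs t4: s3 (payoff 7).
The column player's best responses — vs s1: t3 (payoff 7); vs s2: t3 (payoff 7); vs s3: t3 (payoff 3); vs s4: t3 (payoff 6).
The only mutual best response is (s3, t3); neither player gains by switching there.

(s3, t3)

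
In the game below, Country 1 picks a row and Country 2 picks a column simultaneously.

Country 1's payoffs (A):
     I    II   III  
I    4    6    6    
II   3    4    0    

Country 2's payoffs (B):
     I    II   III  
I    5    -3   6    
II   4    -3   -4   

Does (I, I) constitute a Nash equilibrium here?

No

Holding Country 2 at I: Country 1 gets 4 from I, versus 3 from II. No profitable deviation for Country 1.
Holding Country 1 at I: Country 2 gets 5 from I but could get 6 by switching to III. Country 2 has a profitable deviation.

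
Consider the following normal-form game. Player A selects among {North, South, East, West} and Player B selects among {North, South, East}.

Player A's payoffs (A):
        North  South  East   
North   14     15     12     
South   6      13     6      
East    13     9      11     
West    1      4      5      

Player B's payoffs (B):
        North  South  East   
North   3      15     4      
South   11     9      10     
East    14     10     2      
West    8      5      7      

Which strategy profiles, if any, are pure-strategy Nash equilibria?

Check mutual best responses: a cell is a NE iff neither player can gain by unilaterally deviating.
Player A's best responses — vs North: North (payoff 14); vs South: North (payoff 15); vs East: North (payoff 12).
Player B's best responses — vs North: South (payoff 15); vs South: North (payoff 11); vs East: North (payoff 14); vs West: North (payoff 8).
The only mutual best response is (North, South); neither player gains by switching there.

(North, South)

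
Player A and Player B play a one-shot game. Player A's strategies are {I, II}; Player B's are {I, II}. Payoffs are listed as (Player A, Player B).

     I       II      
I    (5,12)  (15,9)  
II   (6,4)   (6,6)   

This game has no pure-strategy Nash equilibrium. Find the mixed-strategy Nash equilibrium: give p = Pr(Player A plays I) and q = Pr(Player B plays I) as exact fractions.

Each player's mixing probability is pinned down by making the *other* player indifferent.
Player B indifferent between I and II: p·12 + (1−p)·4 = p·9 + (1−p)·6 ⟹ 4 + 8p = 6 + 3p ⟹ p = 2/5.
Player A indifferent between I and II: q·5 + (1−q)·15 = q·6 + (1−q)·6 ⟹ 15 + (-10)q = 6 + 0q ⟹ q = 9/10.

p = 2/5, q = 9/10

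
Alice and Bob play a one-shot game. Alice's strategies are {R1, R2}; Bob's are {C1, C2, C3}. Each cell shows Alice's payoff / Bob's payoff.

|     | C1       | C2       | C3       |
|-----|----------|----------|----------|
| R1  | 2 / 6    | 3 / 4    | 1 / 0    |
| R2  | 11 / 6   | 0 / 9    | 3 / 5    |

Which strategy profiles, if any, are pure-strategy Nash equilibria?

Check mutual best responses: a cell is a NE iff neither player can gain by unilaterally deviating.
Alice's best responses — vs C1: R2 (payoff 11); vs C2: R1 (payoff 3); vs C3: R2 (payoff 3).
Bob's best responses — vs R1: C1 (payoff 6); vs R2: C2 (payoff 9).
No cell has both players best-responding. For instance, Alice's best reply to C2 is R1, but against R1 Bob prefers C1 over C2.

No pure-strategy Nash equilibrium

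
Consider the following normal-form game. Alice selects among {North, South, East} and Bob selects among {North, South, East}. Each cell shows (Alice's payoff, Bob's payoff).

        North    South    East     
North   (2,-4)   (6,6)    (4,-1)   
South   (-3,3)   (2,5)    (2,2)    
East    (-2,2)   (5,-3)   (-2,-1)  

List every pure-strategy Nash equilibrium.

Check mutual best responses: a cell is a NE iff neither player can gain by unilaterally deviating.
Alice's best responses — vs North: North (payoff 2); vs South: North (payoff 6); vs East: North (payoff 4).
Bob's best responses — vs North: South (payoff 6); vs South: South (payoff 5); vs East: North (payoff 2).
The only mutual best response is (North, South); neither player gains by switching there.

(North, South)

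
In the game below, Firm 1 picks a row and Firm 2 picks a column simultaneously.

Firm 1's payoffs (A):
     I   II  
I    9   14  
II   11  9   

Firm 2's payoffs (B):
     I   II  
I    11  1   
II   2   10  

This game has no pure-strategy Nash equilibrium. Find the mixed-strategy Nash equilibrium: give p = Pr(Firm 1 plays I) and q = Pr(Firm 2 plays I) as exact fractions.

p = 4/9, q = 5/7

Each player's mixing probability is pinned down by making the *other* player indifferent.
Firm 2 indifferent between I and II: p·11 + (1−p)·2 = p·1 + (1−p)·10 ⟹ 2 + 9p = 10 + (-9)p ⟹ p = 4/9.
Firm 1 indifferent between I and II: q·9 + (1−q)·14 = q·11 + (1−q)·9 ⟹ 14 + (-5)q = 9 + 2q ⟹ q = 5/7.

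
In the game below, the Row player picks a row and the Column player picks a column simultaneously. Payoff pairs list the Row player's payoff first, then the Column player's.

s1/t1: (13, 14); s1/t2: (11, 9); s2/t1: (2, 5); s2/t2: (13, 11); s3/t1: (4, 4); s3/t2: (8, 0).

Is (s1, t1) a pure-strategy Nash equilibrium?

Yes

Holding the Column player at t1: the Row player gets 13 from s1, versus 2 from s2, 4 from s3. No profitable deviation for the Row player.
Holding the Row player at s1: the Column player gets 14 from t1, versus 9 from t2. No profitable deviation for the Column player either.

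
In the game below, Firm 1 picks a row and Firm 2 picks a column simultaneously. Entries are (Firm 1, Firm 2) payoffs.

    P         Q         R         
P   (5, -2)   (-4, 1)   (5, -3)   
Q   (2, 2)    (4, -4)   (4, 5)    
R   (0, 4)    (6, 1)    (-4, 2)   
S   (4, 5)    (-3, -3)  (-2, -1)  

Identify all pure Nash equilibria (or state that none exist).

There is no pure-strategy Nash equilibrium

A profile is a Nash equilibrium when each player is best-responding to the other.
Firm 1's best responses — vs P: P (payoff 5); vs Q: R (payoff 6); vs R: P (payoff 5).
Firm 2's best responses — vs P: Q (payoff 1); vs Q: R (payoff 5); vs R: P (payoff 4); vs S: P (payoff 5).
No cell has both players best-responding. For instance, Firm 1's best reply to R is P, but against P Firm 2 prefers Q over R.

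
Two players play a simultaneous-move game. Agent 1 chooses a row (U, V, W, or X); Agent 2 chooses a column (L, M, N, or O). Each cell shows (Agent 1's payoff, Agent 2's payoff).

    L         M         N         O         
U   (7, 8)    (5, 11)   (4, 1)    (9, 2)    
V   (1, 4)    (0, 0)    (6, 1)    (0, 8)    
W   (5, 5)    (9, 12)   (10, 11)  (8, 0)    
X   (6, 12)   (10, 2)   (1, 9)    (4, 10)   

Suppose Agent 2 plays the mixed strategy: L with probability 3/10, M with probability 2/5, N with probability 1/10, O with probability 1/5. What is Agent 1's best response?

Agent 1's best reply maximizes expected payoff against the mix.
U: (3/10)·7 + (2/5)·5 + (1/10)·4 + (1/5)·9 = 63/10
V: (3/10)·1 + (2/5)·0 + (1/10)·6 + (1/5)·0 = 9/10
W: (3/10)·5 + (2/5)·9 + (1/10)·10 + (1/5)·8 = 77/10
X: (3/10)·6 + (2/5)·10 + (1/10)·1 + (1/5)·4 = 67/10
Highest expected payoff is 77/10, from W.

W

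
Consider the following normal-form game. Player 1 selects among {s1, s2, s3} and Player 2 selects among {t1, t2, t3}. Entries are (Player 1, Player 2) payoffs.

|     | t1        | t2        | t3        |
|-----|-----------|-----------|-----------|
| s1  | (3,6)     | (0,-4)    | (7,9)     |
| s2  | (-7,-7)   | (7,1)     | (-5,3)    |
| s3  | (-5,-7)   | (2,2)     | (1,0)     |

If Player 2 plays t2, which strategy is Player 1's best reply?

s2

With Player 2 fixed at t2, Player 1's payoffs are: s1 → 0, s2 → 7, s3 → 2.
The maximum is 7, achieved by s2.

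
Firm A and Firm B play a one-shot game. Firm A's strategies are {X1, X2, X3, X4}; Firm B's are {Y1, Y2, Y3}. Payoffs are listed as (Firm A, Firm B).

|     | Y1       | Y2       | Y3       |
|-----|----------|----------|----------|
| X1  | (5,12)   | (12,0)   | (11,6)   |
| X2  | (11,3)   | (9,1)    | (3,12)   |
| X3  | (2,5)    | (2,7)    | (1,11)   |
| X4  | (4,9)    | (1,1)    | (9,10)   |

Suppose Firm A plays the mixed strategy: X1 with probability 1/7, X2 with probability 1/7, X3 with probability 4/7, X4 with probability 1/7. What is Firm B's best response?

Firm B's best reply maximizes expected payoff against the mix.
Y1: (1/7)·12 + (1/7)·3 + (4/7)·5 + (1/7)·9 = 44/7
Y2: (1/7)·0 + (1/7)·1 + (4/7)·7 + (1/7)·1 = 30/7
Y3: (1/7)·6 + (1/7)·12 + (4/7)·11 + (1/7)·10 = 72/7
Highest expected payoff is 72/7, from Y3.

Y3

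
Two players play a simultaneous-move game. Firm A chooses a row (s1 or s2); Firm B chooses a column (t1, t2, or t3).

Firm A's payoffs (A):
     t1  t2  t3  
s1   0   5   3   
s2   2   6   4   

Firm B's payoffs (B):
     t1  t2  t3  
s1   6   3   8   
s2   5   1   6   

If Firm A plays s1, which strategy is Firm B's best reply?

With Firm A fixed at s1, Firm B's payoffs are: t1 → 6, t2 → 3, t3 → 8.
The maximum is 8, achieved by t3.

t3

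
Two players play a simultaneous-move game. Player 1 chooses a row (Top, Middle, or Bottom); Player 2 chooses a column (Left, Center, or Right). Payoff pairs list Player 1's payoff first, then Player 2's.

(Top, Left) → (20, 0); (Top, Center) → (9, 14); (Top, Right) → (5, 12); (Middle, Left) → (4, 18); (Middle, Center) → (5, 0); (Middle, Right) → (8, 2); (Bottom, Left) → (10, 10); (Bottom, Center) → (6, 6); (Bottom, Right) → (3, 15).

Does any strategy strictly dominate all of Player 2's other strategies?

Check whether one of Player 2's strategies beats all alternatives regardless of what the opponent does.
Left is not dominant: against Top, Center gives 14 > 0.
Center is not dominant: against Middle, Left gives 18 > 0.
Right is not dominant: against Top, Center gives 14 > 12.
No single strategy is best against every opponent action.

No strictly dominant strategy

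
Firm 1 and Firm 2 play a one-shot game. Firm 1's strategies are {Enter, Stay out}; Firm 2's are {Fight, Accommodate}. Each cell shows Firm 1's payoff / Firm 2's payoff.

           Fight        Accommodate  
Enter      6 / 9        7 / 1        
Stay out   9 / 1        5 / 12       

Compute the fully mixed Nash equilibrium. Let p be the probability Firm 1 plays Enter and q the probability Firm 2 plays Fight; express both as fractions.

Each player's mixing probability is pinned down by making the *other* player indifferent.
Firm 2 indifferent between Fight and Accommodate: p·9 + (1−p)·1 = p·1 + (1−p)·12 ⟹ 1 + 8p = 12 + (-11)p ⟹ p = 11/19.
Firm 1 indifferent between Enter and Stay out: q·6 + (1−q)·7 = q·9 + (1−q)·5 ⟹ 7 + (-1)q = 5 + 4q ⟹ q = 2/5.

p = 11/19, q = 2/5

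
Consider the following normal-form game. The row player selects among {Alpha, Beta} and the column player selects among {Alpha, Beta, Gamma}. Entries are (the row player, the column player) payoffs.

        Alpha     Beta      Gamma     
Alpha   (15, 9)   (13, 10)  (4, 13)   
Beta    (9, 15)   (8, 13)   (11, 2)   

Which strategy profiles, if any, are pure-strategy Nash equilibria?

No pure-strategy Nash equilibrium

A profile is a Nash equilibrium when each player is best-responding to the other.
The row player's best responses — vs Alpha: Alpha (payoff 15); vs Beta: Alpha (payoff 13); vs Gamma: Beta (payoff 11).
The column player's best responses — vs Alpha: Gamma (payoff 13); vs Beta: Alpha (payoff 15).
No cell has both players best-responding. For instance, the row player's best reply to Gamma is Beta, but against Beta the column player prefers Alpha over Gamma.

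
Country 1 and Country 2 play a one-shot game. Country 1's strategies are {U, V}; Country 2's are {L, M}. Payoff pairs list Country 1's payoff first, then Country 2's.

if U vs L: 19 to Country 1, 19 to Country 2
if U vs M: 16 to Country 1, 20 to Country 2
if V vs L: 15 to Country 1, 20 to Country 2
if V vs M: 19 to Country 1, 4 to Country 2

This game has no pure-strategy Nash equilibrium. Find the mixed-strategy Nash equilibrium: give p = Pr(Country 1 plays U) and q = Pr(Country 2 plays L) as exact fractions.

p = 16/17, q = 3/7

In a mixed NE each player is indifferent between their pure strategies, so the opponent's mix sets the indifference.
Country 2 indifferent between L and M: p·19 + (1−p)·20 = p·20 + (1−p)·4 ⟹ 20 + (-1)p = 4 + 16p ⟹ p = 16/17.
Country 1 indifferent between U and V: q·19 + (1−q)·16 = q·15 + (1−q)·19 ⟹ 16 + 3q = 19 + (-4)q ⟹ q = 3/7.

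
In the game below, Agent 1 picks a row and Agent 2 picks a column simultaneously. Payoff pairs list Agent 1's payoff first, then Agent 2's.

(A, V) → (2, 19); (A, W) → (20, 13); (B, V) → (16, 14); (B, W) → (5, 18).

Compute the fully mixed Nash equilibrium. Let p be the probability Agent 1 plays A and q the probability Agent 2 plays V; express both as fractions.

p = 2/5, q = 15/29

Each player's mixing probability is pinned down by making the *other* player indifferent.
Agent 2 indifferent between V and W: p·19 + (1−p)·14 = p·13 + (1−p)·18 ⟹ 14 + 5p = 18 + (-5)p ⟹ p = 2/5.
Agent 1 indifferent between A and B: q·2 + (1−q)·20 = q·16 + (1−q)·5 ⟹ 20 + (-18)q = 5 + 11q ⟹ q = 15/29.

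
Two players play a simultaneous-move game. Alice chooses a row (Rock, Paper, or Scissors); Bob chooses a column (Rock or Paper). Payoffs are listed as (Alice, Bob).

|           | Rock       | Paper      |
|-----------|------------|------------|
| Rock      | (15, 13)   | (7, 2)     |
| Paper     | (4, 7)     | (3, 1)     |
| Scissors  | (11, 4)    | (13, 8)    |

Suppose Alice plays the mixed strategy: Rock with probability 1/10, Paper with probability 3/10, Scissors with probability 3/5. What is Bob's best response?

Bob's best reply maximizes expected payoff against the mix.
Rock: (1/10)·13 + (3/10)·7 + (3/5)·4 = 29/5
Paper: (1/10)·2 + (3/10)·1 + (3/5)·8 = 53/10
Highest expected payoff is 29/5, from Rock.

Rock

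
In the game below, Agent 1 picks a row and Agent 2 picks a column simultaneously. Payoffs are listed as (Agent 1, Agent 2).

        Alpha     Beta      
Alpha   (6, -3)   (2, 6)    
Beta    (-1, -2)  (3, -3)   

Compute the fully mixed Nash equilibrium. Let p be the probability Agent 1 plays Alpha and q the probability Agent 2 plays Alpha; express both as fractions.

Each player's mixing probability is pinned down by making the *other* player indifferent.
Agent 2 indifferent between Alpha and Beta: p·(-3) + (1−p)·(-2) = p·6 + (1−p)·(-3) ⟹ (-2) + (-1)p = (-3) + 9p ⟹ p = 1/10.
Agent 1 indifferent between Alpha and Beta: q·6 + (1−q)·2 = q·(-1) + (1−q)·3 ⟹ 2 + 4q = 3 + (-4)q ⟹ q = 1/8.

p = 1/10, q = 1/8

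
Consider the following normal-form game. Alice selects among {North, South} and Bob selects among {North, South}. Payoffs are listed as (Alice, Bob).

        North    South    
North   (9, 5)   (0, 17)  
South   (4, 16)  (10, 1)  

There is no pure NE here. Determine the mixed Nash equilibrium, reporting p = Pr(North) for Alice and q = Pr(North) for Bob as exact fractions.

Each player's mixing probability is pinned down by making the *other* player indifferent.
Bob indifferent between North and South: p·5 + (1−p)·16 = p·17 + (1−p)·1 ⟹ 16 + (-11)p = 1 + 16p ⟹ p = 5/9.
Alice indifferent between North and South: q·9 + (1−q)·0 = q·4 + (1−q)·10 ⟹ 0 + 9q = 10 + (-6)q ⟹ q = 2/3.

p = 5/9, q = 2/3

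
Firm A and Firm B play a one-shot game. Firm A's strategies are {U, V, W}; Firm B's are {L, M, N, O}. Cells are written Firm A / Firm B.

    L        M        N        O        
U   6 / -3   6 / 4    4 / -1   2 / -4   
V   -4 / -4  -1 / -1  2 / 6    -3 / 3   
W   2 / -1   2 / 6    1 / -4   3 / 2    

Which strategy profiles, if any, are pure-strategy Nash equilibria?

Check mutual best responses: a cell is a NE iff neither player can gain by unilaterally deviating.
Firm A's best responses — vs L: U (payoff 6); vs M: U (payoff 6); vs N: U (payoff 4); vs O: W (payoff 3).
Firm B's best responses — vs U: M (payoff 4); vs V: N (payoff 6); vs W: M (payoff 6).
The only mutual best response is (U, M); neither player gains by switching there.

(U, M)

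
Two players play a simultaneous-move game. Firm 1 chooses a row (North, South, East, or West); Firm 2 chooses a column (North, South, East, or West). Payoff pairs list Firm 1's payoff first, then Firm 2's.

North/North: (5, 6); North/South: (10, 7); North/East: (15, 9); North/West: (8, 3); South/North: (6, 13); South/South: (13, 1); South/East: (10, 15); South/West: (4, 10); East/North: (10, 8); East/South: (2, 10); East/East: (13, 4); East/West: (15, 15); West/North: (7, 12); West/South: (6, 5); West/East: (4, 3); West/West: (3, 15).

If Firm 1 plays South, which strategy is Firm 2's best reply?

East

With Firm 1 fixed at South, Firm 2's payoffs are: North → 13, South → 1, East → 15, West → 10.
The maximum is 15, achieved by East.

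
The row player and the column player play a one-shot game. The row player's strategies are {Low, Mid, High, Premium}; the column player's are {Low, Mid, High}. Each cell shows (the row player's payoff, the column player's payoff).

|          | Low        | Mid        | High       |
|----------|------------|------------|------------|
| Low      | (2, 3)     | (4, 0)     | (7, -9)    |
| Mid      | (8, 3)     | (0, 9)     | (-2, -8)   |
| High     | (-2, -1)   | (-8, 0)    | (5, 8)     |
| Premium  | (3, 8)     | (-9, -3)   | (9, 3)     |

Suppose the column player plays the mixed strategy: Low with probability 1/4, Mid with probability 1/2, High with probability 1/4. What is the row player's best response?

Low

The row player's best reply maximizes expected payoff against the mix.
Low: (1/4)·2 + (1/2)·4 + (1/4)·7 = 17/4
Mid: (1/4)·8 + (1/2)·0 + (1/4)·(-2) = 3/2
High: (1/4)·(-2) + (1/2)·(-8) + (1/4)·5 = -13/4
Premium: (1/4)·3 + (1/2)·(-9) + (1/4)·9 = -3/2
Highest expected payoff is 17/4, from Low.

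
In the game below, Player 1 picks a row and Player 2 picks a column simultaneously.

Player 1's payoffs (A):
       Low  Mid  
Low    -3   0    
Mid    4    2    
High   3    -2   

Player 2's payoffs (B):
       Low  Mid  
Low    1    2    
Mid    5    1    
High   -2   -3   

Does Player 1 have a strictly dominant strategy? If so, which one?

Mid

Check whether one of Player 1's strategies beats all alternatives regardless of what the opponent does.
Mid strictly dominates: vs Low: 4 > each of {-3, 3}; vs Mid: 2 > each of {0, -2}.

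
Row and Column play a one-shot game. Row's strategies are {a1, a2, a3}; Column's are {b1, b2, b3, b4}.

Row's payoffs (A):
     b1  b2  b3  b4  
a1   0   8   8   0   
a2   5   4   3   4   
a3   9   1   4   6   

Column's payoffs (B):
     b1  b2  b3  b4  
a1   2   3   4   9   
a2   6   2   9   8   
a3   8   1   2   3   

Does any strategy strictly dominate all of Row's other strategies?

Check whether one of Row's strategies beats all alternatives regardless of what the opponent does.
a1 is not dominant: against b1, a2 gives 5 > 0.
a2 is not dominant: against b1, a3 gives 9 > 5.
a3 is not dominant: against b2, a1 gives 8 > 1.
No single strategy is best against every opponent action.

No strictly dominant strategy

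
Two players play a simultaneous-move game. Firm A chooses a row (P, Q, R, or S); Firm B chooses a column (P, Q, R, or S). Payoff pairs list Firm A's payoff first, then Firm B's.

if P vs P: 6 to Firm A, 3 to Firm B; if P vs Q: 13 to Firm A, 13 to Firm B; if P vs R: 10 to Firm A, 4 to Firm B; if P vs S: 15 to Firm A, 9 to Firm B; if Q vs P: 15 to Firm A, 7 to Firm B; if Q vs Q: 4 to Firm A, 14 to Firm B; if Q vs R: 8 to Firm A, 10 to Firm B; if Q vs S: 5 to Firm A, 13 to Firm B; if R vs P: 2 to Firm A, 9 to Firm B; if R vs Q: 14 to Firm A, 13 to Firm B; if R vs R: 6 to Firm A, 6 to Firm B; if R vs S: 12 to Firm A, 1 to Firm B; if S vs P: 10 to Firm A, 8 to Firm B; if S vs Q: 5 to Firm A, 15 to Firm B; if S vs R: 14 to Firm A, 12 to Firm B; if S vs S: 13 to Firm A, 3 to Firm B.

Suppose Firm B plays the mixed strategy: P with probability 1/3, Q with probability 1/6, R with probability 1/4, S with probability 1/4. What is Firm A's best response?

S

Compute Firm A's expected payoff from each pure strategy against the given mix.
P: (1/3)·6 + (1/6)·13 + (1/4)·10 + (1/4)·15 = 125/12
Q: (1/3)·15 + (1/6)·4 + (1/4)·8 + (1/4)·5 = 107/12
R: (1/3)·2 + (1/6)·14 + (1/4)·6 + (1/4)·12 = 15/2
S: (1/3)·10 + (1/6)·5 + (1/4)·14 + (1/4)·13 = 131/12
Highest expected payoff is 131/12, from S.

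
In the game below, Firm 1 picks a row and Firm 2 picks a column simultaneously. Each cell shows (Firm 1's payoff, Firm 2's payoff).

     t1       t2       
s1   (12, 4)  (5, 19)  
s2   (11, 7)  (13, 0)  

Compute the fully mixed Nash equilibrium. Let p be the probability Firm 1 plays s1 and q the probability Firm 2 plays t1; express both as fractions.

p = 7/22, q = 8/9

In a mixed NE each player is indifferent between their pure strategies, so the opponent's mix sets the indifference.
Firm 2 indifferent between t1 and t2: p·4 + (1−p)·7 = p·19 + (1−p)·0 ⟹ 7 + (-3)p = 0 + 19p ⟹ p = 7/22.
Firm 1 indifferent between s1 and s2: q·12 + (1−q)·5 = q·11 + (1−q)·13 ⟹ 5 + 7q = 13 + (-2)q ⟹ q = 8/9.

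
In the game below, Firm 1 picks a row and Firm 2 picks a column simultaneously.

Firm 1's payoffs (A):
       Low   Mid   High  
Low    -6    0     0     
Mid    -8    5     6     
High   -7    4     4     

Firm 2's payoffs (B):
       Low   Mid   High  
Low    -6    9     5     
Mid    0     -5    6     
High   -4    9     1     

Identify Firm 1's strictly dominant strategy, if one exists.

No strictly dominant strategy

A strategy is strictly dominant if it gives Firm 1 a strictly higher payoff than every other strategy, against every choice by the opponent.
Low is not dominant: against Mid, Mid gives 5 > 0.
Mid is not dominant: against Low, Low gives -6 > -8.
High is not dominant: against Low, Low gives -6 > -7.
No single strategy is best against every opponent action.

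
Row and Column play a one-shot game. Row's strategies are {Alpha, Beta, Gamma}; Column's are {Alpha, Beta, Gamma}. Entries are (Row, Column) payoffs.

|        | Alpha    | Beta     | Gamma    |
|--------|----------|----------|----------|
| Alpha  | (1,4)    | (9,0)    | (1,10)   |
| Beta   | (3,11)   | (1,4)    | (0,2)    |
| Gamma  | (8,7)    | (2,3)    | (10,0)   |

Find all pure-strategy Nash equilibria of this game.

(Gamma, Alpha)

Find each player's best response to every opponent strategy; NE are the intersections.
Row's best responses — vs Alpha: Gamma (payoff 8); vs Beta: Alpha (payoff 9); vs Gamma: Gamma (payoff 10).
Column's best responses — vs Alpha: Gamma (payoff 10); vs Beta: Alpha (payoff 11); vs Gamma: Alpha (payoff 7).
The only mutual best response is (Gamma, Alpha); neither player gains by switching there.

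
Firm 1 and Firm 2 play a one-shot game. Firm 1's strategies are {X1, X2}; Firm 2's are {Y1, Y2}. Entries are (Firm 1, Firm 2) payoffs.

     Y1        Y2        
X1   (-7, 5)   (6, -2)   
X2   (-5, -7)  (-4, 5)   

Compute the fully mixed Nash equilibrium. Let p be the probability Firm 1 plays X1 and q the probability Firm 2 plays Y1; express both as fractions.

p = 12/19, q = 5/6

Each player's mixing probability is pinned down by making the *other* player indifferent.
Firm 2 indifferent between Y1 and Y2: p·5 + (1−p)·(-7) = p·(-2) + (1−p)·5 ⟹ (-7) + 12p = 5 + (-7)p ⟹ p = 12/19.
Firm 1 indifferent between X1 and X2: q·(-7) + (1−q)·6 = q·(-5) + (1−q)·(-4) ⟹ 6 + (-13)q = (-4) + (-1)q ⟹ q = 5/6.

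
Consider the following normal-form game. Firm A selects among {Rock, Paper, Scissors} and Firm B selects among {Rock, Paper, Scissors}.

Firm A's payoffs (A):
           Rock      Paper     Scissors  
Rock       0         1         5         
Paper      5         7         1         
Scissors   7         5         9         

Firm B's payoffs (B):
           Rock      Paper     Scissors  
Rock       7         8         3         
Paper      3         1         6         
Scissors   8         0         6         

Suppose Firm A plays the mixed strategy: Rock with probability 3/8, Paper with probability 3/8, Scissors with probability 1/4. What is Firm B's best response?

Firm B's best reply maximizes expected payoff against the mix.
Rock: (3/8)·7 + (3/8)·3 + (1/4)·8 = 23/4
Paper: (3/8)·8 + (3/8)·1 + (1/4)·0 = 27/8
Scissors: (3/8)·3 + (3/8)·6 + (1/4)·6 = 39/8
Highest expected payoff is 23/4, from Rock.

Rock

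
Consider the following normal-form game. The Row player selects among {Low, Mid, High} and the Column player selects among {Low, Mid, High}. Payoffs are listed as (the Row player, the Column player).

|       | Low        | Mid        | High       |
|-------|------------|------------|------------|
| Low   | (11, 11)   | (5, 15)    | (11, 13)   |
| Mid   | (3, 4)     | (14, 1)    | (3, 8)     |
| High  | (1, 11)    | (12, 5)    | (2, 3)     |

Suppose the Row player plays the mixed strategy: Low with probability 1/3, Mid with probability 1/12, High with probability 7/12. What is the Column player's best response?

Low

Compute the Column player's expected payoff from each pure strategy against the given mix.
Low: (1/3)·11 + (1/12)·4 + (7/12)·11 = 125/12
Mid: (1/3)·15 + (1/12)·1 + (7/12)·5 = 8
High: (1/3)·13 + (1/12)·8 + (7/12)·3 = 27/4
Highest expected payoff is 125/12, from Low.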